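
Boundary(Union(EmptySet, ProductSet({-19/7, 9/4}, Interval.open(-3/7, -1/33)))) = ProductSet({-19/7, 9/4}, Interval(-3/7, -1/33))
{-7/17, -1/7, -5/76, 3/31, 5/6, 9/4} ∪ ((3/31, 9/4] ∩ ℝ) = {-7/17, -1/7, -5/76} ∪ [3/31, 9/4]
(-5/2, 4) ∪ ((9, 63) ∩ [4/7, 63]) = (-5/2, 4) ∪ (9, 63)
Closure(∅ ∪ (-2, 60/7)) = [-2, 60/7]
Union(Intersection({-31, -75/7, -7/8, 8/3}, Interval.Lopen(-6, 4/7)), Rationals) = Rationals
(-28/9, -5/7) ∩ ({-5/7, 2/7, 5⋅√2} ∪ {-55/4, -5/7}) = ∅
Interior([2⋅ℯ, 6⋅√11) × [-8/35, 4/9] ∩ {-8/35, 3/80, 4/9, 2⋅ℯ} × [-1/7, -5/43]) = ∅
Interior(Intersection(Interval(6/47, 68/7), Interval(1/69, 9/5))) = Interval.open(6/47, 9/5)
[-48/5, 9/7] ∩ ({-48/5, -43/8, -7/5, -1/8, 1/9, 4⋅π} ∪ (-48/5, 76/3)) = [-48/5, 9/7]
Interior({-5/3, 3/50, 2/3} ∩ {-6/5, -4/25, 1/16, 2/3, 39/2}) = ∅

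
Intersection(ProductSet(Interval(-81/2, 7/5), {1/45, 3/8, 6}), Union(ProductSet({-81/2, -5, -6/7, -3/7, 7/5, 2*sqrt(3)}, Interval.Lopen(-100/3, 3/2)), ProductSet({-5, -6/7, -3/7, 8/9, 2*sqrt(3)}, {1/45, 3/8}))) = ProductSet({-81/2, -5, -6/7, -3/7, 8/9, 7/5}, {1/45, 3/8})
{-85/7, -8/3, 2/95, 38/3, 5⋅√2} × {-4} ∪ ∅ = {-85/7, -8/3, 2/95, 38/3, 5⋅√2} × {-4}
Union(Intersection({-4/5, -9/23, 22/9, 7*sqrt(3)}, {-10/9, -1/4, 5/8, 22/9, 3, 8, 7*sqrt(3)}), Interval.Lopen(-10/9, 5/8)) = Union({22/9, 7*sqrt(3)}, Interval.Lopen(-10/9, 5/8))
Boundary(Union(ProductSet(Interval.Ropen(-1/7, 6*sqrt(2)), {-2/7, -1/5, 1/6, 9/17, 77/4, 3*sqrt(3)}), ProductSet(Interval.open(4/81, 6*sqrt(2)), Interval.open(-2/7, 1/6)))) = Union(ProductSet({4/81, 6*sqrt(2)}, Interval(-2/7, 1/6)), ProductSet(Interval(-1/7, 6*sqrt(2)), {-2/7, 1/6, 9/17, 77/4, 3*sqrt(3)}), ProductSet(Union({6*sqrt(2)}, Interval(-1/7, 4/81)), {-2/7, -1/5, 1/6, 9/17, 77/4, 3*sqrt(3)}))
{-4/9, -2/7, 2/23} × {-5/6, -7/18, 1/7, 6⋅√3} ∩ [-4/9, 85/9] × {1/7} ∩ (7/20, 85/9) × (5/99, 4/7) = ∅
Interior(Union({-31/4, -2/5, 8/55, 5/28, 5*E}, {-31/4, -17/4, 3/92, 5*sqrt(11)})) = EmptySet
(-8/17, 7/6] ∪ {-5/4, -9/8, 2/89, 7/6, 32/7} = {-5/4, -9/8, 32/7} ∪ (-8/17, 7/6]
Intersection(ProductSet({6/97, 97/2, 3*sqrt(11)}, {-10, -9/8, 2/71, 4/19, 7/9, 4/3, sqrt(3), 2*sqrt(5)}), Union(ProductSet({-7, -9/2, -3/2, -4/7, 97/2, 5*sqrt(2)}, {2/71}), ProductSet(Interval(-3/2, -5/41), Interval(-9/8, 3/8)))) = ProductSet({97/2}, {2/71})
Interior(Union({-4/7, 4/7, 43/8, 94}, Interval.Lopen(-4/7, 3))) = Interval.open(-4/7, 3)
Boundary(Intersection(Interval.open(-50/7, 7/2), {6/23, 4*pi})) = {6/23}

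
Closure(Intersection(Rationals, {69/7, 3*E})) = {69/7}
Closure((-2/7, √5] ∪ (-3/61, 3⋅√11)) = [-2/7, 3⋅√11]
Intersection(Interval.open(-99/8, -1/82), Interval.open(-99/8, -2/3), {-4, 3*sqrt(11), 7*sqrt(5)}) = {-4}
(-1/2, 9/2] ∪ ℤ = ℤ ∪ (-1/2, 9/2]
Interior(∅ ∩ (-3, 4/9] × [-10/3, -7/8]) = ∅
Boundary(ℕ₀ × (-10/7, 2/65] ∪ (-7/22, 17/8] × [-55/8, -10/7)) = ({-7/22, 17/8} × [-55/8, -10/7]) ∪ ([-7/22, 17/8] × {-55/8, -10/7}) ∪ ((ℕ₀ ∪ (ℕ₀ \ (-7/22, 17/8))) × [-10/7, 2/65])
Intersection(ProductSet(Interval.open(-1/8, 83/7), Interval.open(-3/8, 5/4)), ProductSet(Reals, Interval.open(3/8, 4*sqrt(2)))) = ProductSet(Interval.open(-1/8, 83/7), Interval.open(3/8, 5/4))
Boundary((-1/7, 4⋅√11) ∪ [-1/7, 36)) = {-1/7, 36}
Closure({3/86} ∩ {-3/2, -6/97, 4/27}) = ∅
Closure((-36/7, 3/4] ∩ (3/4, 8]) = ∅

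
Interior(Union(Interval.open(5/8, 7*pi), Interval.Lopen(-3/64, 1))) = Interval.open(-3/64, 7*pi)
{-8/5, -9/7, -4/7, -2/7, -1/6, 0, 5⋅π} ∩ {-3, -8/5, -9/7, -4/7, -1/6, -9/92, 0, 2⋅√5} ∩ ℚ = {-8/5, -9/7, -4/7, -1/6, 0}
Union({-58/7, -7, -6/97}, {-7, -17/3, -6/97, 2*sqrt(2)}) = {-58/7, -7, -17/3, -6/97, 2*sqrt(2)}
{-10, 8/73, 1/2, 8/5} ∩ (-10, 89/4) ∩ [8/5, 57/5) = {8/5}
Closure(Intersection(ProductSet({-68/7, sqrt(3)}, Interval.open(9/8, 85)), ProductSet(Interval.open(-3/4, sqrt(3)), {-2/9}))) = EmptySet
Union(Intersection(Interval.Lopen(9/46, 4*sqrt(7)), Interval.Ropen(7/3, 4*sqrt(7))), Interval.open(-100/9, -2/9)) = Union(Interval.open(-100/9, -2/9), Interval.Ropen(7/3, 4*sqrt(7)))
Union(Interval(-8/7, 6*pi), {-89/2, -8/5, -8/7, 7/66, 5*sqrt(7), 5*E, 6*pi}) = Union({-89/2, -8/5}, Interval(-8/7, 6*pi))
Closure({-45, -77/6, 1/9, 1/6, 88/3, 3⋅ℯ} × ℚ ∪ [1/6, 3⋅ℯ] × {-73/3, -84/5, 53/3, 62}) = ({-45, -77/6, 1/9, 1/6, 88/3, 3⋅ℯ} × ℝ) ∪ ([1/6, 3⋅ℯ] × {-73/3, -84/5, 53/3, 62})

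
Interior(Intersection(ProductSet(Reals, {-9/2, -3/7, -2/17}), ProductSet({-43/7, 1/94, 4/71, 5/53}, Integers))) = EmptySet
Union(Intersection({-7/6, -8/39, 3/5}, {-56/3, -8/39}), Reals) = Reals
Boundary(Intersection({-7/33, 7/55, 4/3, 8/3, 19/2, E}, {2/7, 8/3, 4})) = {8/3}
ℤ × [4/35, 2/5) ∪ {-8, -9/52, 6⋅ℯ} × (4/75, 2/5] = (ℤ × [4/35, 2/5)) ∪ ({-8, -9/52, 6⋅ℯ} × (4/75, 2/5])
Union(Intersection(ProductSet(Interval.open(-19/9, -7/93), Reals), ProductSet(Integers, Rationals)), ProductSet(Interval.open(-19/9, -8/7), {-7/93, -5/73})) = Union(ProductSet(Interval.open(-19/9, -8/7), {-7/93, -5/73}), ProductSet(Range(-2, 0, 1), Rationals))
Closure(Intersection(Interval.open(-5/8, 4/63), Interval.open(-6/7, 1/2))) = Interval(-5/8, 4/63)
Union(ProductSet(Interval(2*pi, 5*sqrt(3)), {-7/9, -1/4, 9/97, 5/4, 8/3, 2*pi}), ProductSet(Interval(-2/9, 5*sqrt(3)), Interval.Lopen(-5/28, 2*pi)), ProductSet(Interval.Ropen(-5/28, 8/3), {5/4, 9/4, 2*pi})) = Union(ProductSet(Interval(-2/9, 5*sqrt(3)), Interval.Lopen(-5/28, 2*pi)), ProductSet(Interval(2*pi, 5*sqrt(3)), {-7/9, -1/4, 9/97, 5/4, 8/3, 2*pi}))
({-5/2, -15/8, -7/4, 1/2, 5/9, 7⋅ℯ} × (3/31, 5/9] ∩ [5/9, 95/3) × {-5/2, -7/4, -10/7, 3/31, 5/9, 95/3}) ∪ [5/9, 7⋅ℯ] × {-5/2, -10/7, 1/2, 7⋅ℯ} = ({5/9, 7⋅ℯ} × {5/9}) ∪ ([5/9, 7⋅ℯ] × {-5/2, -10/7, 1/2, 7⋅ℯ})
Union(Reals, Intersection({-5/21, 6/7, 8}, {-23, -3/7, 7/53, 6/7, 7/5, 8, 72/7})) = Reals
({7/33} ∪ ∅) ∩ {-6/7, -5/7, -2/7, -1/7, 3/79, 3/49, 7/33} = {7/33}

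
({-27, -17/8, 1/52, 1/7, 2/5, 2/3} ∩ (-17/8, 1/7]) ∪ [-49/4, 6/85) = [-49/4, 6/85) ∪ {1/7}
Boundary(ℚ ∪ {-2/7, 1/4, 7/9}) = ℝ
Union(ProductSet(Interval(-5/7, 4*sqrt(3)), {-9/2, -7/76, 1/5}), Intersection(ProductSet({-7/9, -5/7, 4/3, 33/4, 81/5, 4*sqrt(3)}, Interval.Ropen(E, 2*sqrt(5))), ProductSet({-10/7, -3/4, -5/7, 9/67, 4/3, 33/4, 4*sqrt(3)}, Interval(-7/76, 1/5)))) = ProductSet(Interval(-5/7, 4*sqrt(3)), {-9/2, -7/76, 1/5})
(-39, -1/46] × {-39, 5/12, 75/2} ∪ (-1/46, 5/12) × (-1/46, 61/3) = ((-39, -1/46] × {-39, 5/12, 75/2}) ∪ ((-1/46, 5/12) × (-1/46, 61/3))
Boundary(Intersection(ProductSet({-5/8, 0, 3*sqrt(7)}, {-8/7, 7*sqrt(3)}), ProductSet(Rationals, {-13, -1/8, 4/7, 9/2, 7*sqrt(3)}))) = ProductSet({-5/8, 0}, {7*sqrt(3)})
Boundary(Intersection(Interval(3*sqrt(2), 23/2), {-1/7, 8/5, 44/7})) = {44/7}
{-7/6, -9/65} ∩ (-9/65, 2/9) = ∅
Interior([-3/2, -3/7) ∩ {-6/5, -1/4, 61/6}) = ∅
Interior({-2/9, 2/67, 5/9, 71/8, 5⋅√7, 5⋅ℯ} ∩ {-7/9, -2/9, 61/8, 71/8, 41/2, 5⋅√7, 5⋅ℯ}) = ∅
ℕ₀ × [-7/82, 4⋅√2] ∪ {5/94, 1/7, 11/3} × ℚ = ({5/94, 1/7, 11/3} × ℚ) ∪ (ℕ₀ × [-7/82, 4⋅√2])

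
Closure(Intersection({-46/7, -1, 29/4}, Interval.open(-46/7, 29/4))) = {-1}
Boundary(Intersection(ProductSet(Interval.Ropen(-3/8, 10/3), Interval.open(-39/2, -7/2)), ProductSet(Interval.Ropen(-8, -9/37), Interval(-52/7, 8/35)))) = Union(ProductSet({-3/8, -9/37}, Interval(-52/7, -7/2)), ProductSet(Interval(-3/8, -9/37), {-52/7, -7/2}))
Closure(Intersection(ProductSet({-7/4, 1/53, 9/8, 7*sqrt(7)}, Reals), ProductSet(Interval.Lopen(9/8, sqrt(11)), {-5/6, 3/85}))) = EmptySet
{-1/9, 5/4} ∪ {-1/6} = {-1/6, -1/9, 5/4}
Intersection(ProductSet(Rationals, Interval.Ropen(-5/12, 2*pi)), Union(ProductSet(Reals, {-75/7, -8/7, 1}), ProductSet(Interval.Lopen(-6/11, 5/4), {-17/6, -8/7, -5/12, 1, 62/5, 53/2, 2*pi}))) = Union(ProductSet(Intersection(Interval.Lopen(-6/11, 5/4), Rationals), {-5/12, 1}), ProductSet(Rationals, {1}))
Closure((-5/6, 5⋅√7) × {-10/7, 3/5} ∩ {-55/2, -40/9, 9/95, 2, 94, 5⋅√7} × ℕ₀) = ∅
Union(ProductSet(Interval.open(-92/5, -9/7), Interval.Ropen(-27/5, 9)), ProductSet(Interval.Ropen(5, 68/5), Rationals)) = Union(ProductSet(Interval.open(-92/5, -9/7), Interval.Ropen(-27/5, 9)), ProductSet(Interval.Ropen(5, 68/5), Rationals))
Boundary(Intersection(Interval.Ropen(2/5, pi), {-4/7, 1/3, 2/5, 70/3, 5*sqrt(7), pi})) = {2/5}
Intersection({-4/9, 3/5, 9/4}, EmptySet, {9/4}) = EmptySet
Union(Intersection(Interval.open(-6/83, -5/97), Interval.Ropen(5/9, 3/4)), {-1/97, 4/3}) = {-1/97, 4/3}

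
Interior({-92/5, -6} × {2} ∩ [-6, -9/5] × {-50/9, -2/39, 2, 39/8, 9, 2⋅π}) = ∅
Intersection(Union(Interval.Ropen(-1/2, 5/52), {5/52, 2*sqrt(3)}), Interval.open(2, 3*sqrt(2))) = {2*sqrt(3)}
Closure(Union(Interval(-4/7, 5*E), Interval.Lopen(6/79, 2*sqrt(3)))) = Interval(-4/7, 5*E)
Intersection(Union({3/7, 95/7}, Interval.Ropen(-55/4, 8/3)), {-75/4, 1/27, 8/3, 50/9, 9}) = {1/27}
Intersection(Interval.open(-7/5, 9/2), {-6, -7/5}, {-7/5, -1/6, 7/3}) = EmptySet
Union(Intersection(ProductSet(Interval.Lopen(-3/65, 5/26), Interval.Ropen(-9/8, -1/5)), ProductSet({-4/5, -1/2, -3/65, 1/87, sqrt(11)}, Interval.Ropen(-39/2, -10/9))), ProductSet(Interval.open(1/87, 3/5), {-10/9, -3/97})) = Union(ProductSet({1/87}, Interval.Ropen(-9/8, -10/9)), ProductSet(Interval.open(1/87, 3/5), {-10/9, -3/97}))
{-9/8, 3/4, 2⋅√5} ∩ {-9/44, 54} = ∅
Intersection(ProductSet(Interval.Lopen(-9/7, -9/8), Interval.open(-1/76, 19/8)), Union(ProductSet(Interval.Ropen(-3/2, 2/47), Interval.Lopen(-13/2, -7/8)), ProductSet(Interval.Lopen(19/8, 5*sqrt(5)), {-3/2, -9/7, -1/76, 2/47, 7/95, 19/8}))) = EmptySet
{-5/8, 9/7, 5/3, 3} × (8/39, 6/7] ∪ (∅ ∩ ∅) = {-5/8, 9/7, 5/3, 3} × (8/39, 6/7]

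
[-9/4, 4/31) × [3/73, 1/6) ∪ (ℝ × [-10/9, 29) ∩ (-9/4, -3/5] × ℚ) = ([-9/4, 4/31) × [3/73, 1/6)) ∪ ((-9/4, -3/5] × (ℚ ∩ [-10/9, 29)))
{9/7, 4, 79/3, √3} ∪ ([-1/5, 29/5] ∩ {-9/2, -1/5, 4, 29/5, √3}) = {-1/5, 9/7, 4, 29/5, 79/3, √3}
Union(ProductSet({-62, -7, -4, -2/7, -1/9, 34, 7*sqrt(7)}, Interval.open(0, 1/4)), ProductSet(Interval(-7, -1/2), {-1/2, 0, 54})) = Union(ProductSet({-62, -7, -4, -2/7, -1/9, 34, 7*sqrt(7)}, Interval.open(0, 1/4)), ProductSet(Interval(-7, -1/2), {-1/2, 0, 54}))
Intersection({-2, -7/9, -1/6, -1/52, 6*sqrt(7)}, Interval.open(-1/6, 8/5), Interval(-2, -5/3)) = EmptySet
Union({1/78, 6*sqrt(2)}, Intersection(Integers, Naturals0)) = Union({1/78, 6*sqrt(2)}, Naturals0)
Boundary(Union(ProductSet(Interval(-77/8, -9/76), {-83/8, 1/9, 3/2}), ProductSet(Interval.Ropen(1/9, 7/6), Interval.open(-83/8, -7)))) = Union(ProductSet({1/9, 7/6}, Interval(-83/8, -7)), ProductSet(Interval(-77/8, -9/76), {-83/8, 1/9, 3/2}), ProductSet(Interval(1/9, 7/6), {-83/8, -7}))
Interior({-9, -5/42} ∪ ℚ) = ∅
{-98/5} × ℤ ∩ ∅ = ∅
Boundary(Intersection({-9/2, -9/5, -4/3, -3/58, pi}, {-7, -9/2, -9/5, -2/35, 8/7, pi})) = {-9/2, -9/5, pi}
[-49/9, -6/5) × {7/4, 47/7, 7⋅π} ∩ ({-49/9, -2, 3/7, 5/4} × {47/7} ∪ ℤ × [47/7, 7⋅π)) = ({-49/9} ∪ {-5, -4, -3, -2}) × {47/7}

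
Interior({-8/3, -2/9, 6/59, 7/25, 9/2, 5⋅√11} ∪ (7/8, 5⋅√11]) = (7/8, 5⋅√11)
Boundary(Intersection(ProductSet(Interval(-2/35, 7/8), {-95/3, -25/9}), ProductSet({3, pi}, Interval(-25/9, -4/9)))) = EmptySet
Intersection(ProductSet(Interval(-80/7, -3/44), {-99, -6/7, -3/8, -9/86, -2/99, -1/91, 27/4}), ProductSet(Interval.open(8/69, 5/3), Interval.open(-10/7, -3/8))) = EmptySet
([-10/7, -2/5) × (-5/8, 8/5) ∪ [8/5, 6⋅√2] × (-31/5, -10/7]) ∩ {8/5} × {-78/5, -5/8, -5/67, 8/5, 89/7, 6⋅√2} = ∅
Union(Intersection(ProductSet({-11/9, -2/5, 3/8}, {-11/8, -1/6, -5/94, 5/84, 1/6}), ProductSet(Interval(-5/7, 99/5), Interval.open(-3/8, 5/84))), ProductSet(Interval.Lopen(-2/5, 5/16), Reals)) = Union(ProductSet({-2/5, 3/8}, {-1/6, -5/94}), ProductSet(Interval.Lopen(-2/5, 5/16), Reals))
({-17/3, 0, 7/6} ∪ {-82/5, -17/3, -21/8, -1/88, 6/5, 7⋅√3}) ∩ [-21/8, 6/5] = {-21/8, -1/88, 0, 7/6, 6/5}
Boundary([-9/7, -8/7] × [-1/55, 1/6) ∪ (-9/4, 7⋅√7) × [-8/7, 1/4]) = ({-9/4, 7⋅√7} × [-8/7, 1/4]) ∪ ([-9/4, 7⋅√7] × {-8/7, 1/4})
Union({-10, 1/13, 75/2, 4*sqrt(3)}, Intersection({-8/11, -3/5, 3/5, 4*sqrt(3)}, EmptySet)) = {-10, 1/13, 75/2, 4*sqrt(3)}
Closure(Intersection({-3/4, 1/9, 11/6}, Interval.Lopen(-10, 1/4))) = {-3/4, 1/9}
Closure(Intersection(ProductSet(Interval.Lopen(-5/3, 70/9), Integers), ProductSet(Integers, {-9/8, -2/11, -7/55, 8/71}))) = EmptySet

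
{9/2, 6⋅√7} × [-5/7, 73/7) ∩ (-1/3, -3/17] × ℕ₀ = ∅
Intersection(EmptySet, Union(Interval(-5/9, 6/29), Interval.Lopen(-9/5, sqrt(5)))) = EmptySet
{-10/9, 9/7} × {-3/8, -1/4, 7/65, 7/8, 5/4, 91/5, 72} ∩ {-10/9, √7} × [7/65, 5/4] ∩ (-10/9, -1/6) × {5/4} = ∅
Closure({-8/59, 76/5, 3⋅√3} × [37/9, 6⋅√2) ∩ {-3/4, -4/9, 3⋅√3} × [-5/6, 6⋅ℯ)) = {3⋅√3} × [37/9, 6⋅√2]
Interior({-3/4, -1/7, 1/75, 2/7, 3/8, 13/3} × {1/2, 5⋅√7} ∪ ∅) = ∅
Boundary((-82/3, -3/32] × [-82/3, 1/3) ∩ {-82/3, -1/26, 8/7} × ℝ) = ∅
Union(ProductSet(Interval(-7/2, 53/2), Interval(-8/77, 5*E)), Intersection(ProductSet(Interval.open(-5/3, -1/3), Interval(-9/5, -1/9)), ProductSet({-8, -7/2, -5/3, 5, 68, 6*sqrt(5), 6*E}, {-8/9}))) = ProductSet(Interval(-7/2, 53/2), Interval(-8/77, 5*E))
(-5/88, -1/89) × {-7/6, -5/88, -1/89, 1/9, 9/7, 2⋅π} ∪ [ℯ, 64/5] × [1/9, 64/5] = ([ℯ, 64/5] × [1/9, 64/5]) ∪ ((-5/88, -1/89) × {-7/6, -5/88, -1/89, 1/9, 9/7, 2⋅π})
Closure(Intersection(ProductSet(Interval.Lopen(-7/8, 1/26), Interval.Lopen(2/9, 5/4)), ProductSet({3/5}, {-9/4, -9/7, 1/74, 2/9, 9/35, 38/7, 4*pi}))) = EmptySet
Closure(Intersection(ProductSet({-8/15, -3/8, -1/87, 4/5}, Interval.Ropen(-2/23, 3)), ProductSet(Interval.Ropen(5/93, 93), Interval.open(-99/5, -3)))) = EmptySet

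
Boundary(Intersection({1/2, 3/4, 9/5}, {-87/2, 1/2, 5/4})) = {1/2}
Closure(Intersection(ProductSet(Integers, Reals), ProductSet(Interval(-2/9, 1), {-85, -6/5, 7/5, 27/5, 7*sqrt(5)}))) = ProductSet(Range(0, 2, 1), {-85, -6/5, 7/5, 27/5, 7*sqrt(5)})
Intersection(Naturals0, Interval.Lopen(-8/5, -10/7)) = EmptySet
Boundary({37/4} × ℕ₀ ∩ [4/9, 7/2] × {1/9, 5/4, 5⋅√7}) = ∅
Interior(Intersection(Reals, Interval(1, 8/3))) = Interval.open(1, 8/3)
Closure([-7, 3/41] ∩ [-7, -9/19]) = [-7, -9/19]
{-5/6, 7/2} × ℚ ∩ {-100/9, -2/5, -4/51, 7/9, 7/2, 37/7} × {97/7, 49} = {7/2} × {97/7, 49}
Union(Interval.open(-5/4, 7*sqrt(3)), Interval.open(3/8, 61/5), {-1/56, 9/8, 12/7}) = Interval.open(-5/4, 61/5)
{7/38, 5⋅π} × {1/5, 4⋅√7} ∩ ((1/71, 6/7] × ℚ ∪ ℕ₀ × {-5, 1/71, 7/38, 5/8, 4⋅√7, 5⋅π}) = {7/38} × {1/5}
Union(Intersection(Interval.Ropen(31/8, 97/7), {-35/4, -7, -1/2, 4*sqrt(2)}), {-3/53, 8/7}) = {-3/53, 8/7, 4*sqrt(2)}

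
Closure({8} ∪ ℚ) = ℝ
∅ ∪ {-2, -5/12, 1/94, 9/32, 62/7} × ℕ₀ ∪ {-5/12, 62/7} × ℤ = ({-5/12, 62/7} × ℤ) ∪ ({-2, -5/12, 1/94, 9/32, 62/7} × ℕ₀)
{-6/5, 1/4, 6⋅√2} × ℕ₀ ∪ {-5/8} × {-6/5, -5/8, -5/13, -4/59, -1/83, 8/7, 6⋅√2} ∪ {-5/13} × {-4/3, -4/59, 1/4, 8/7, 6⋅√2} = ({-6/5, 1/4, 6⋅√2} × ℕ₀) ∪ ({-5/13} × {-4/3, -4/59, 1/4, 8/7, 6⋅√2}) ∪ ({-5/8} × {-6/5, -5/8, -5/13, -4/59, -1/83, 8/7, 6⋅√2})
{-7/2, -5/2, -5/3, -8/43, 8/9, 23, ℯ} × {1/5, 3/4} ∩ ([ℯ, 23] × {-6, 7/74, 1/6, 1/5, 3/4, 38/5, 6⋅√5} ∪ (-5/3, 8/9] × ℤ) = {23, ℯ} × {1/5, 3/4}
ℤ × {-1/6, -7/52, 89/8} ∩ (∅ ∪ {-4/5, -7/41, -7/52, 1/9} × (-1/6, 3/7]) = ∅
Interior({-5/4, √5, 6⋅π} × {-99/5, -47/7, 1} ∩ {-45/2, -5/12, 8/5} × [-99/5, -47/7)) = ∅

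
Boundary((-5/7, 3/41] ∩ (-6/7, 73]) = {-5/7, 3/41}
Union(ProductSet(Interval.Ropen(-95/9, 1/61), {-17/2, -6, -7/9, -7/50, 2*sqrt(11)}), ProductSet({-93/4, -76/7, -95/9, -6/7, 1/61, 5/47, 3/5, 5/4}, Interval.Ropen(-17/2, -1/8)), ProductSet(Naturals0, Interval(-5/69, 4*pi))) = Union(ProductSet({-93/4, -76/7, -95/9, -6/7, 1/61, 5/47, 3/5, 5/4}, Interval.Ropen(-17/2, -1/8)), ProductSet(Interval.Ropen(-95/9, 1/61), {-17/2, -6, -7/9, -7/50, 2*sqrt(11)}), ProductSet(Naturals0, Interval(-5/69, 4*pi)))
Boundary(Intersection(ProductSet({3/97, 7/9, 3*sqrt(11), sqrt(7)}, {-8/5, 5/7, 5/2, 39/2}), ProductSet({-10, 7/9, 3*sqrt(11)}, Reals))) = ProductSet({7/9, 3*sqrt(11)}, {-8/5, 5/7, 5/2, 39/2})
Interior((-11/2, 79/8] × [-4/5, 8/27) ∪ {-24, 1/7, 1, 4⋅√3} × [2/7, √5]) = (-11/2, 79/8) × (-4/5, 8/27)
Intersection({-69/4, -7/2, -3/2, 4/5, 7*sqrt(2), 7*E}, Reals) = {-69/4, -7/2, -3/2, 4/5, 7*sqrt(2), 7*E}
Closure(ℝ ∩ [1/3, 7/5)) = [1/3, 7/5]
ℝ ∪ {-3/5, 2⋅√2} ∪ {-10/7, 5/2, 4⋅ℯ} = ℝ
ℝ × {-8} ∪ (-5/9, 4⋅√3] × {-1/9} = (ℝ × {-8}) ∪ ((-5/9, 4⋅√3] × {-1/9})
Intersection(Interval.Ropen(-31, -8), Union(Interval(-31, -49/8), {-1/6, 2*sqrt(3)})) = Interval.Ropen(-31, -8)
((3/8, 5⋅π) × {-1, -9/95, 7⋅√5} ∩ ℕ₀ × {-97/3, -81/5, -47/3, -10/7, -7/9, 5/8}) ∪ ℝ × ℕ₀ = ℝ × ℕ₀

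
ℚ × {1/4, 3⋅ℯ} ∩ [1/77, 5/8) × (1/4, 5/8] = ∅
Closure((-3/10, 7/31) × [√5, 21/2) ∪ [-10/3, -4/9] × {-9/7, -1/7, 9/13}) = ([-10/3, -4/9] × {-9/7, -1/7, 9/13}) ∪ ({-3/10, 7/31} × [√5, 21/2]) ∪ ([-3/10, 7/31] × {21/2, √5}) ∪ ((-3/10, 7/31) × [√5, 21/2))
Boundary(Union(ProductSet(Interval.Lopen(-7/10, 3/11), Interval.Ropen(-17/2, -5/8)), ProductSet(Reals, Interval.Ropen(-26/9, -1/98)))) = Union(ProductSet({-7/10, 3/11}, Interval(-17/2, -26/9)), ProductSet(Interval(-7/10, 3/11), {-17/2}), ProductSet(Reals, {-1/98}), ProductSet(Union(Interval(-oo, -7/10), Interval(3/11, oo)), {-26/9, -1/98}))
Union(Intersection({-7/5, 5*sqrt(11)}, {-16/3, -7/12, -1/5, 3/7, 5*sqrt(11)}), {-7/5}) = {-7/5, 5*sqrt(11)}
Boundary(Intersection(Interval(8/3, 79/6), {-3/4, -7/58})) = EmptySet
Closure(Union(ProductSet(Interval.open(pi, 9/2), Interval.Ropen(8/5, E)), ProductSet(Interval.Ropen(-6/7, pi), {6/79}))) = Union(ProductSet({9/2, pi}, Interval(8/5, E)), ProductSet(Interval(-6/7, pi), {6/79}), ProductSet(Interval(pi, 9/2), {8/5, E}), ProductSet(Interval.open(pi, 9/2), Interval.Ropen(8/5, E)))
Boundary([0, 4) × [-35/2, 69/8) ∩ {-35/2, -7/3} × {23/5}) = ∅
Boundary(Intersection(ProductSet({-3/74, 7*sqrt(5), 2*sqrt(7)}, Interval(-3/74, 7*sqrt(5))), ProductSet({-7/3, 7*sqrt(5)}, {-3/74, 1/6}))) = ProductSet({7*sqrt(5)}, {-3/74, 1/6})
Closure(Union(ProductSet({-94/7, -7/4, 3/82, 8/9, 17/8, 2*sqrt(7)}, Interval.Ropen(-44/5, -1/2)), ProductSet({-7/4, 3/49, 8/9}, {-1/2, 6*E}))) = Union(ProductSet({-7/4, 3/49, 8/9}, {-1/2, 6*E}), ProductSet({-94/7, -7/4, 3/82, 8/9, 17/8, 2*sqrt(7)}, Interval(-44/5, -1/2)))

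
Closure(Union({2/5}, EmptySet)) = {2/5}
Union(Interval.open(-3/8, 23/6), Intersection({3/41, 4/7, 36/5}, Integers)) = Interval.open(-3/8, 23/6)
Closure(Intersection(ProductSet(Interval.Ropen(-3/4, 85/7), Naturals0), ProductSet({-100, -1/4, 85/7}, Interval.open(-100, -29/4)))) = EmptySet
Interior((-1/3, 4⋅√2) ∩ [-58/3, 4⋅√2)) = (-1/3, 4⋅√2)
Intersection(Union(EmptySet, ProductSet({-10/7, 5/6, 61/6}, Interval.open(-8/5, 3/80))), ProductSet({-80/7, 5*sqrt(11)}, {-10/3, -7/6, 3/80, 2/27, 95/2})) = EmptySet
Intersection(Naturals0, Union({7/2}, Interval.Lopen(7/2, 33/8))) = Range(4, 5, 1)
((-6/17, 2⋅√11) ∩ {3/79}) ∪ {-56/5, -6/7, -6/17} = {-56/5, -6/7, -6/17, 3/79}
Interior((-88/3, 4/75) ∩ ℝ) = (-88/3, 4/75)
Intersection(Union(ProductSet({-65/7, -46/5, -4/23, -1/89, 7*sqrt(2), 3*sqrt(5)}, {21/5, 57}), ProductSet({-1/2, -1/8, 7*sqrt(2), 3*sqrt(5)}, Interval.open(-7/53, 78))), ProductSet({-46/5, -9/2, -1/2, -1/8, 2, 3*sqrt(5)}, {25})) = ProductSet({-1/2, -1/8, 3*sqrt(5)}, {25})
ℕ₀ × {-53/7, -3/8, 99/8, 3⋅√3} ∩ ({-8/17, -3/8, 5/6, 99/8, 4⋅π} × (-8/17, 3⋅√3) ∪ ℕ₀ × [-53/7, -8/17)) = ℕ₀ × {-53/7}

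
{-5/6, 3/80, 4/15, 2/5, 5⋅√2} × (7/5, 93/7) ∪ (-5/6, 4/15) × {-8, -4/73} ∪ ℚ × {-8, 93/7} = (ℚ × {-8, 93/7}) ∪ ((-5/6, 4/15) × {-8, -4/73}) ∪ ({-5/6, 3/80, 4/15, 2/5, 5⋅√2} × (7/5, 93/7))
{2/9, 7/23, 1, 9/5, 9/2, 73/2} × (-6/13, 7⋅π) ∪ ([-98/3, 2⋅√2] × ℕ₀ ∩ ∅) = {2/9, 7/23, 1, 9/5, 9/2, 73/2} × (-6/13, 7⋅π)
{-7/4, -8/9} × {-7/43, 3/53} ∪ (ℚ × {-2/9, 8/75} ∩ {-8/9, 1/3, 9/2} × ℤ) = {-7/4, -8/9} × {-7/43, 3/53}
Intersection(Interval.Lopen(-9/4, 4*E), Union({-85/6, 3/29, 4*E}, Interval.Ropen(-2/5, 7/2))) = Union({4*E}, Interval.Ropen(-2/5, 7/2))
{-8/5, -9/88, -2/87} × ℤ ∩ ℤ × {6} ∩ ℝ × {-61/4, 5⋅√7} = ∅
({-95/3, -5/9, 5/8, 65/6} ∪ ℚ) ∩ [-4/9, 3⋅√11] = ℚ ∩ [-4/9, 3⋅√11]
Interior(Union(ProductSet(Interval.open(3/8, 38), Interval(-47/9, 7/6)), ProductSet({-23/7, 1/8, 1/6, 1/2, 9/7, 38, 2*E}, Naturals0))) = Union(ProductSet({1/2, 9/7, 2*E}, Union(Complement(Naturals0, Union(Complement(Naturals0, Interval.open(-47/9, 7/6)), {-47/9, 7/6})), Complement(Naturals0, Union(Complement(Naturals0, Interval.open(-47/9, 7/6)), Interval(-47/9, 7/6))), Complement(Range(0, 2, 1), Complement(Naturals0, Interval.open(-47/9, 7/6))))), ProductSet(Interval.open(3/8, 38), Union(Complement(Interval.open(-47/9, 7/6), Complement(Naturals0, Interval.open(-47/9, 7/6))), Complement(Interval.open(-47/9, 7/6), Union(Complement(Naturals0, Interval.open(-47/9, 7/6)), Naturals0)))), ProductSet(Union(Interval.open(3/8, 1/2), Interval.open(1/2, 9/7), Interval.open(9/7, 2*E), Interval.open(2*E, 38)), Union(Complement(Interval.open(-47/9, 7/6), Naturals0), Interval.open(-47/9, 7/6))))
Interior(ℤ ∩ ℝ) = ∅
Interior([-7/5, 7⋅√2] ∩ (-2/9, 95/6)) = (-2/9, 7⋅√2)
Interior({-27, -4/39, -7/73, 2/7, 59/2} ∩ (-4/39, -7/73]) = ∅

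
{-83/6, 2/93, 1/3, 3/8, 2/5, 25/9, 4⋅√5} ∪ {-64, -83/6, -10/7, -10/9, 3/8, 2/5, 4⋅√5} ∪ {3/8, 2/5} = {-64, -83/6, -10/7, -10/9, 2/93, 1/3, 3/8, 2/5, 25/9, 4⋅√5}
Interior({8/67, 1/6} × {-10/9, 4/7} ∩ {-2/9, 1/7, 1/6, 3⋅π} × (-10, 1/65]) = ∅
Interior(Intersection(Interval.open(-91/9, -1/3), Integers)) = EmptySet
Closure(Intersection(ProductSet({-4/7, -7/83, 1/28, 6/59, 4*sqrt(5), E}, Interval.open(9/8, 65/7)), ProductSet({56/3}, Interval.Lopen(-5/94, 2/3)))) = EmptySet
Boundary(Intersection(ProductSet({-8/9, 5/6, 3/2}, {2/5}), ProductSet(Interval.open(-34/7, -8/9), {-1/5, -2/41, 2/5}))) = EmptySet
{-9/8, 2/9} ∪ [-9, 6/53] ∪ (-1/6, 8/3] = [-9, 8/3]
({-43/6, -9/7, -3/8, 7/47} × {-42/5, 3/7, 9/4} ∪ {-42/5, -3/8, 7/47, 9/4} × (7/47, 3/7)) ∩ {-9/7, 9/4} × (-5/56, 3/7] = ({-9/7} × {3/7}) ∪ ({9/4} × (7/47, 3/7))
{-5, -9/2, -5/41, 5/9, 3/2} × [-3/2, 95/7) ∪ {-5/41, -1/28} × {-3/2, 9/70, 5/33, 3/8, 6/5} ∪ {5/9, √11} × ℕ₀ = ({5/9, √11} × ℕ₀) ∪ ({-5/41, -1/28} × {-3/2, 9/70, 5/33, 3/8, 6/5}) ∪ ({-5, -9/2, -5/41, 5/9, 3/2} × [-3/2, 95/7))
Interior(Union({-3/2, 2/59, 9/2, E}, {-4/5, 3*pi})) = EmptySet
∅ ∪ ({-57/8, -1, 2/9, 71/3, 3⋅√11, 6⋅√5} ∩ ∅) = ∅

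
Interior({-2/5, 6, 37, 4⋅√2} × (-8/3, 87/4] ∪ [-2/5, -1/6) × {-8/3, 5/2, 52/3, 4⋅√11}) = ∅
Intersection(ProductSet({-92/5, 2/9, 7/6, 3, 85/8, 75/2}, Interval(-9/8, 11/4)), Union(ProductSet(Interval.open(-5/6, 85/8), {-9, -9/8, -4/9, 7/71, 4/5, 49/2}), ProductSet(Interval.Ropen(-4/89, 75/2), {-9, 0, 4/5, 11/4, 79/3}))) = Union(ProductSet({2/9, 7/6, 3}, {-9/8, -4/9, 7/71, 4/5}), ProductSet({2/9, 7/6, 3, 85/8}, {0, 4/5, 11/4}))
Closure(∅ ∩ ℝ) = ∅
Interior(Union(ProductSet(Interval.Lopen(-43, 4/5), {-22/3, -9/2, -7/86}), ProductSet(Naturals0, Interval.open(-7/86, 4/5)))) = EmptySet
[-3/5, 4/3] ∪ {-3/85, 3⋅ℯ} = [-3/5, 4/3] ∪ {3⋅ℯ}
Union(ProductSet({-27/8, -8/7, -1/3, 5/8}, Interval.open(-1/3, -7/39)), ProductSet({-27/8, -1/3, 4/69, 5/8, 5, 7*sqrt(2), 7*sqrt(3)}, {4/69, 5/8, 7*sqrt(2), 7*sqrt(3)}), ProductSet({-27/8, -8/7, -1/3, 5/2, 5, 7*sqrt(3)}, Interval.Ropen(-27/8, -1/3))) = Union(ProductSet({-27/8, -8/7, -1/3, 5/8}, Interval.open(-1/3, -7/39)), ProductSet({-27/8, -8/7, -1/3, 5/2, 5, 7*sqrt(3)}, Interval.Ropen(-27/8, -1/3)), ProductSet({-27/8, -1/3, 4/69, 5/8, 5, 7*sqrt(2), 7*sqrt(3)}, {4/69, 5/8, 7*sqrt(2), 7*sqrt(3)}))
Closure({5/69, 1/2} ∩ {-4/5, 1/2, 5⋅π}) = {1/2}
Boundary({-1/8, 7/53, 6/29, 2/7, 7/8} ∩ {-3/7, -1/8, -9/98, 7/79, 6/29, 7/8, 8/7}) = {-1/8, 6/29, 7/8}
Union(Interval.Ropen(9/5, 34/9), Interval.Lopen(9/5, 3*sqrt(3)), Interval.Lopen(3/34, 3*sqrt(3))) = Interval.Lopen(3/34, 3*sqrt(3))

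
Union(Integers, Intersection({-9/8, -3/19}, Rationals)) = Union({-9/8, -3/19}, Integers)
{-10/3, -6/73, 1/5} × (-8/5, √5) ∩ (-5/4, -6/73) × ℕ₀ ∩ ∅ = ∅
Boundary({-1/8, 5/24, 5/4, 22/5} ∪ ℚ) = ℝ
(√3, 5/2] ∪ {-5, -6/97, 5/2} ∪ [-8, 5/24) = [-8, 5/24) ∪ (√3, 5/2]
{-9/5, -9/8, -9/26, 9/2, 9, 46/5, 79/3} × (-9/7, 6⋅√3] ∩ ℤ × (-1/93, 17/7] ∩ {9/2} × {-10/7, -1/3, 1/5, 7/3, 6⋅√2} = ∅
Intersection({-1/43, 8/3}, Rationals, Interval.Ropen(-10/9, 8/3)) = {-1/43}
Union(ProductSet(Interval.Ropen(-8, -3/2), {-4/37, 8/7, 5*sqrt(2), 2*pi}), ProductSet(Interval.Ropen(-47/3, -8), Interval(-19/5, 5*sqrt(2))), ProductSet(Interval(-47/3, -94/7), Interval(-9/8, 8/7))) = Union(ProductSet(Interval.Ropen(-47/3, -8), Interval(-19/5, 5*sqrt(2))), ProductSet(Interval.Ropen(-8, -3/2), {-4/37, 8/7, 5*sqrt(2), 2*pi}))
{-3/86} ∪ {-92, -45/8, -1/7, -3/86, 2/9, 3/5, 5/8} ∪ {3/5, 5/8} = {-92, -45/8, -1/7, -3/86, 2/9, 3/5, 5/8}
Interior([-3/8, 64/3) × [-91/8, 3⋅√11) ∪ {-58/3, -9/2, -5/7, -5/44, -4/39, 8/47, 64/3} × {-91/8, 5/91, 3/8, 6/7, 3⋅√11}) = (-3/8, 64/3) × (-91/8, 3⋅√11)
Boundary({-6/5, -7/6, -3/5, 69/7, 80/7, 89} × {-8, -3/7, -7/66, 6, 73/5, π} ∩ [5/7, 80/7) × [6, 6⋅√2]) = {69/7} × {6}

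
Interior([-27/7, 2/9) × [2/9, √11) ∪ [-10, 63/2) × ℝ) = (-10, 63/2) × ℝ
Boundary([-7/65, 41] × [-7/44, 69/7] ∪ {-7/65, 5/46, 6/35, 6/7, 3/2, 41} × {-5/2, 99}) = ({-7/65, 41} × [-7/44, 69/7]) ∪ ([-7/65, 41] × {-7/44, 69/7}) ∪ ({-7/65, 5/46, 6/35, 6/7, 3/2, 41} × {-5/2, 99})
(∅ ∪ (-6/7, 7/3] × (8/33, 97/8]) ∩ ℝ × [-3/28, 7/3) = (-6/7, 7/3] × (8/33, 7/3)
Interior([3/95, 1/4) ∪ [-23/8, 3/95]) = (-23/8, 1/4)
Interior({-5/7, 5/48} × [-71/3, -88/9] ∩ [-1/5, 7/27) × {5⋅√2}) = ∅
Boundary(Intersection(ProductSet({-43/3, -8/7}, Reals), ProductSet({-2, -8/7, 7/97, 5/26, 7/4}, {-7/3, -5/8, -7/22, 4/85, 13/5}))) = ProductSet({-8/7}, {-7/3, -5/8, -7/22, 4/85, 13/5})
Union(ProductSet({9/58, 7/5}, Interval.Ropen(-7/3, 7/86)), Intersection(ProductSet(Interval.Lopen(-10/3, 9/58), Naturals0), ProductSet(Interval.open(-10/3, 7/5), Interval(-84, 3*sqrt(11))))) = Union(ProductSet({9/58, 7/5}, Interval.Ropen(-7/3, 7/86)), ProductSet(Interval.Lopen(-10/3, 9/58), Range(0, 10, 1)))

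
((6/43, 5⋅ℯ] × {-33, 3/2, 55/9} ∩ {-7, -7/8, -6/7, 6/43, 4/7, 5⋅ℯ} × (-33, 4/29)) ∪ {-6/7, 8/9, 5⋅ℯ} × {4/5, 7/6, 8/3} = {-6/7, 8/9, 5⋅ℯ} × {4/5, 7/6, 8/3}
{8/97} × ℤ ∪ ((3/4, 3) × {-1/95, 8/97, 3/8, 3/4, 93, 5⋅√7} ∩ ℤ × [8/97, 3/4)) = ({8/97} × ℤ) ∪ ({1, 2} × {8/97, 3/8})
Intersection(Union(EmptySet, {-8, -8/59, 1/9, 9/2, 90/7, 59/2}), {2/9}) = EmptySet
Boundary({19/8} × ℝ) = {19/8} × ℝ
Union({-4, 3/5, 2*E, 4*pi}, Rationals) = Union({2*E, 4*pi}, Rationals)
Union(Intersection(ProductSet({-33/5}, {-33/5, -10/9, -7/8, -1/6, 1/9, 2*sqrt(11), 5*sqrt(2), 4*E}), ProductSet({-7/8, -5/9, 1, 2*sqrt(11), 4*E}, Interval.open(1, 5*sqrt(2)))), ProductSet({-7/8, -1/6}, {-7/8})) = ProductSet({-7/8, -1/6}, {-7/8})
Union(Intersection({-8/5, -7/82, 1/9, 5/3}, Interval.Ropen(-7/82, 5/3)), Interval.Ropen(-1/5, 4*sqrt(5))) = Interval.Ropen(-1/5, 4*sqrt(5))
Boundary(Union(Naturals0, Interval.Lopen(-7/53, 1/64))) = Union(Complement(Naturals0, Interval.open(-7/53, 1/64)), {-7/53, 1/64})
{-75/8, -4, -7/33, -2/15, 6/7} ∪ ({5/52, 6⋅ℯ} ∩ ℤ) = {-75/8, -4, -7/33, -2/15, 6/7}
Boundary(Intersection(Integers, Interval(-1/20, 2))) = Range(0, 3, 1)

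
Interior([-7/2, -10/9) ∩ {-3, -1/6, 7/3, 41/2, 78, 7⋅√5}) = ∅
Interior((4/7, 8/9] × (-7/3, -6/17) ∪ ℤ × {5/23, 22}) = ((4/7, 8/9) ∪ ((4/7, 8/9) \ ℤ)) × (-7/3, -6/17)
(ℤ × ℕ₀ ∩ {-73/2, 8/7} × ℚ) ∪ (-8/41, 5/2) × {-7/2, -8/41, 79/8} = (-8/41, 5/2) × {-7/2, -8/41, 79/8}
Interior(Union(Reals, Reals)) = Reals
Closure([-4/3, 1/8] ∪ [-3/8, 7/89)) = [-4/3, 1/8]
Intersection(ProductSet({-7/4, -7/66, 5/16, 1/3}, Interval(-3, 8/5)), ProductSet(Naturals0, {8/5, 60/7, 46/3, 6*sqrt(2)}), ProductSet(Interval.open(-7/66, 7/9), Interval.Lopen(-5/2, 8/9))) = EmptySet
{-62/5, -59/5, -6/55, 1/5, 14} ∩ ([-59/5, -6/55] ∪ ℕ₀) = {-59/5, -6/55, 14}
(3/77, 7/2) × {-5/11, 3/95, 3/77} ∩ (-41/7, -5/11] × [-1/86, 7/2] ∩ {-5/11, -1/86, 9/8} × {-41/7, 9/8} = ∅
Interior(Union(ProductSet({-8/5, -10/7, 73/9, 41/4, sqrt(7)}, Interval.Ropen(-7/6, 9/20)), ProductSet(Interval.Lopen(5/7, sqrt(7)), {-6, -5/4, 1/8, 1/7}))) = EmptySet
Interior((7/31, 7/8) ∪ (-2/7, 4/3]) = (-2/7, 4/3)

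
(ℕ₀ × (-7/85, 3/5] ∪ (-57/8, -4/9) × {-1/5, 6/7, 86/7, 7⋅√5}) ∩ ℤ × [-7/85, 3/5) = ℕ₀ × (-7/85, 3/5)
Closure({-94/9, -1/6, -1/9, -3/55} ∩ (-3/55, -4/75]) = ∅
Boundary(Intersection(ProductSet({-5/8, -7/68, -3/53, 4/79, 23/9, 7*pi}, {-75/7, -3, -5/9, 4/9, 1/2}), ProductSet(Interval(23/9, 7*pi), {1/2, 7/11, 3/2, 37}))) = ProductSet({23/9, 7*pi}, {1/2})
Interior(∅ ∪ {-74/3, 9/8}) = ∅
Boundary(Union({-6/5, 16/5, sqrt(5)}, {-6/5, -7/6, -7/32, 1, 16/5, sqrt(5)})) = {-6/5, -7/6, -7/32, 1, 16/5, sqrt(5)}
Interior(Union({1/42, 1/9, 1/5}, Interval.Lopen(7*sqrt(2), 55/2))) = Interval.open(7*sqrt(2), 55/2)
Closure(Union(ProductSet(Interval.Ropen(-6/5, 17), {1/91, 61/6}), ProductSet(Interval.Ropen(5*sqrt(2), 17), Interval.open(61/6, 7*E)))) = Union(ProductSet({17, 5*sqrt(2)}, Interval(61/6, 7*E)), ProductSet(Interval(-6/5, 17), {1/91, 61/6}), ProductSet(Interval(5*sqrt(2), 17), {61/6, 7*E}), ProductSet(Interval.Ropen(5*sqrt(2), 17), Interval.open(61/6, 7*E)))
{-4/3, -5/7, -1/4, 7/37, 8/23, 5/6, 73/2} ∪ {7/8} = {-4/3, -5/7, -1/4, 7/37, 8/23, 5/6, 7/8, 73/2}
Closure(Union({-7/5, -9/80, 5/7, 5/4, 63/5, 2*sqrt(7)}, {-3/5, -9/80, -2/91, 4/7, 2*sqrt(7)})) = {-7/5, -3/5, -9/80, -2/91, 4/7, 5/7, 5/4, 63/5, 2*sqrt(7)}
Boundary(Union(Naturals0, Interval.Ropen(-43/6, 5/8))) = Union(Complement(Naturals0, Interval.open(-43/6, 5/8)), {-43/6, 5/8})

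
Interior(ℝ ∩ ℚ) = ∅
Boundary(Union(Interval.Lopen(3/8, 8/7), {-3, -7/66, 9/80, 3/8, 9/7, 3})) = {-3, -7/66, 9/80, 3/8, 8/7, 9/7, 3}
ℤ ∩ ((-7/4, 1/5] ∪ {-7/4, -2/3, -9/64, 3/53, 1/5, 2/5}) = {-1, 0}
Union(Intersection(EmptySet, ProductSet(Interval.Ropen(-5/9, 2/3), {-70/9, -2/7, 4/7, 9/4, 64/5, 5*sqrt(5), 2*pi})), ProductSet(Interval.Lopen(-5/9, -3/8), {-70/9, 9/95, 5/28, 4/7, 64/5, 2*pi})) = ProductSet(Interval.Lopen(-5/9, -3/8), {-70/9, 9/95, 5/28, 4/7, 64/5, 2*pi})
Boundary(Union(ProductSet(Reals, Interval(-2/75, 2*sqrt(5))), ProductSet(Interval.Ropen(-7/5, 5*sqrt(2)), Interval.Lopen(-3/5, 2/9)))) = Union(ProductSet({-7/5, 5*sqrt(2)}, Interval(-3/5, -2/75)), ProductSet(Interval(-7/5, 5*sqrt(2)), {-3/5}), ProductSet(Reals, {2*sqrt(5)}), ProductSet(Union(Interval(-oo, -7/5), Interval(5*sqrt(2), oo)), {-2/75, 2*sqrt(5)}))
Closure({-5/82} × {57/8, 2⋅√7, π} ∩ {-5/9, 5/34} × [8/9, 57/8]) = ∅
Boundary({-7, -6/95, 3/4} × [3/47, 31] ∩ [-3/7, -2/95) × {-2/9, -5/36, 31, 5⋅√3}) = {-6/95} × {31, 5⋅√3}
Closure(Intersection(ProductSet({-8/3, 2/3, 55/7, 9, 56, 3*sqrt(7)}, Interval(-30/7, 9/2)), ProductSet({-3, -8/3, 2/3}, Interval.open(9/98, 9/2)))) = ProductSet({-8/3, 2/3}, Interval(9/98, 9/2))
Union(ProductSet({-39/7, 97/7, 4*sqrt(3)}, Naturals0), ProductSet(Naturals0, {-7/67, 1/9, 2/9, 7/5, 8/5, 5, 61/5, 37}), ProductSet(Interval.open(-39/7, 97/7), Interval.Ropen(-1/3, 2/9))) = Union(ProductSet({-39/7, 97/7, 4*sqrt(3)}, Naturals0), ProductSet(Interval.open(-39/7, 97/7), Interval.Ropen(-1/3, 2/9)), ProductSet(Naturals0, {-7/67, 1/9, 2/9, 7/5, 8/5, 5, 61/5, 37}))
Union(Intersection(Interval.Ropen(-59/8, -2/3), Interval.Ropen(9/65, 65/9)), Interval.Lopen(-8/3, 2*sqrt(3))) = Interval.Lopen(-8/3, 2*sqrt(3))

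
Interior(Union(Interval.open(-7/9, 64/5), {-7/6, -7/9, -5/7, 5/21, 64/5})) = Interval.open(-7/9, 64/5)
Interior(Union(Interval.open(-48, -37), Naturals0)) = Union(Complement(Interval.open(-48, -37), Complement(Naturals0, Interval.open(-48, -37))), Complement(Naturals0, Union(Complement(Naturals0, Interval.open(-48, -37)), {-48, -37})))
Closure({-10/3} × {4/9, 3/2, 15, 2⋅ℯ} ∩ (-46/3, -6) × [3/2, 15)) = ∅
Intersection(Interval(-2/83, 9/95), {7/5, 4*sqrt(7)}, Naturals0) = EmptySet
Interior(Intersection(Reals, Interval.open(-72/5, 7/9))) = Interval.open(-72/5, 7/9)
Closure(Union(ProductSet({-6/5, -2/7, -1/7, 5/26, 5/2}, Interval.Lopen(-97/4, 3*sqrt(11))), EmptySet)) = ProductSet({-6/5, -2/7, -1/7, 5/26, 5/2}, Interval(-97/4, 3*sqrt(11)))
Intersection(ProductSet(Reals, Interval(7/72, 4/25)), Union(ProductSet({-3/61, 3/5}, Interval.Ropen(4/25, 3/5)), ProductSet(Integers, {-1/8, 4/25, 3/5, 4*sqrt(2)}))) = ProductSet(Union({-3/61, 3/5}, Integers), {4/25})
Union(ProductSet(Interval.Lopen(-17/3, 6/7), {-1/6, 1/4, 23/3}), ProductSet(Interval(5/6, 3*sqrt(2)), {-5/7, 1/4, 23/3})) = Union(ProductSet(Interval.Lopen(-17/3, 6/7), {-1/6, 1/4, 23/3}), ProductSet(Interval(5/6, 3*sqrt(2)), {-5/7, 1/4, 23/3}))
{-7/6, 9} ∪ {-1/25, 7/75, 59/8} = {-7/6, -1/25, 7/75, 59/8, 9}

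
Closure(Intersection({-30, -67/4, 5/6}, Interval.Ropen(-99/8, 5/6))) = EmptySet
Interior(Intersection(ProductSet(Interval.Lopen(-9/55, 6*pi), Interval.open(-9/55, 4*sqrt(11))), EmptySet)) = EmptySet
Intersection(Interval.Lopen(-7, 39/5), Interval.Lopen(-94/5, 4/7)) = Interval.Lopen(-7, 4/7)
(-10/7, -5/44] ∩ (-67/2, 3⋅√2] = (-10/7, -5/44]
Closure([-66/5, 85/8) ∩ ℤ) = {-13, -12, …, 10}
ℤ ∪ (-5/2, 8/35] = ℤ ∪ (-5/2, 8/35]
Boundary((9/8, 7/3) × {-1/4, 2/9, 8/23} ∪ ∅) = [9/8, 7/3] × {-1/4, 2/9, 8/23}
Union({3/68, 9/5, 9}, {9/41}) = {3/68, 9/41, 9/5, 9}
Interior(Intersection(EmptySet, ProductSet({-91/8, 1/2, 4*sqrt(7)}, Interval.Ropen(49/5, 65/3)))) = EmptySet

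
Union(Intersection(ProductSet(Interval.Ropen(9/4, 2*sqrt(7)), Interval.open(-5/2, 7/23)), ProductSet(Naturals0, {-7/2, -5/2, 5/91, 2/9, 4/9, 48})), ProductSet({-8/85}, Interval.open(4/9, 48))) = Union(ProductSet({-8/85}, Interval.open(4/9, 48)), ProductSet(Range(3, 6, 1), {5/91, 2/9}))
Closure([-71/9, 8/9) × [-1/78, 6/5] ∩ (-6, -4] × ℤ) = [-6, -4] × {0, 1}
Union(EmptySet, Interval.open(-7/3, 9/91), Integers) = Union(Integers, Interval.open(-7/3, 9/91))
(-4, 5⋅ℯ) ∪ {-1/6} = (-4, 5⋅ℯ)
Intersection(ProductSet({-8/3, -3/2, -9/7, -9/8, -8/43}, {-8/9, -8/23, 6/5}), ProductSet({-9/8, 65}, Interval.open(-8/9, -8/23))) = EmptySet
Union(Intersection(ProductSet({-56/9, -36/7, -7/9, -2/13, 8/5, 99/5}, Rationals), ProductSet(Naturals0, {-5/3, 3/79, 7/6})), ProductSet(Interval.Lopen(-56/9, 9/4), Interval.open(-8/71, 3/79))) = ProductSet(Interval.Lopen(-56/9, 9/4), Interval.open(-8/71, 3/79))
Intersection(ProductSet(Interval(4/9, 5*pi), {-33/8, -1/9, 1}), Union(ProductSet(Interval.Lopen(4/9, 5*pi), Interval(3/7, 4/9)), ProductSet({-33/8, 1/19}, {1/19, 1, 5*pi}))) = EmptySet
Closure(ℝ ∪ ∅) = ℝ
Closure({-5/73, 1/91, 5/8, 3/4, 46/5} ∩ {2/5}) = ∅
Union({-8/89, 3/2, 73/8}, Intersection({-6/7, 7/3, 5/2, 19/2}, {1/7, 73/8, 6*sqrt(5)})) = {-8/89, 3/2, 73/8}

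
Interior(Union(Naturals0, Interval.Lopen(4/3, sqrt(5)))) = Union(Complement(Interval.open(4/3, sqrt(5)), Complement(Naturals0, Interval.open(4/3, sqrt(5)))), Complement(Naturals0, Union(Complement(Naturals0, Interval.open(4/3, sqrt(5))), {4/3, sqrt(5)})), Complement(Range(2, 3, 1), Complement(Naturals0, Interval.open(4/3, sqrt(5)))), Complement(Range(2, 3, 1), Union(Complement(Naturals0, Interval.open(4/3, sqrt(5))), {4/3, sqrt(5)})))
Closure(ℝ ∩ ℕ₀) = ℕ₀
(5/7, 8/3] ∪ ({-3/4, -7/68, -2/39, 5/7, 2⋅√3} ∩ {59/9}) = (5/7, 8/3]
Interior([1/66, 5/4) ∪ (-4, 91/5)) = (-4, 91/5)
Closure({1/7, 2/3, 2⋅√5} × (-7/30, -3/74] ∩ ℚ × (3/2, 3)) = ∅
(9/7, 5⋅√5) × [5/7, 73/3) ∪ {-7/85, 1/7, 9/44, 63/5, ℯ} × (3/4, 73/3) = ({-7/85, 1/7, 9/44, 63/5, ℯ} × (3/4, 73/3)) ∪ ((9/7, 5⋅√5) × [5/7, 73/3))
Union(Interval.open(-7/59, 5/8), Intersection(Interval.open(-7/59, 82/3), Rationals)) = Union(Intersection(Interval.open(-7/59, 82/3), Rationals), Interval.Lopen(-7/59, 5/8))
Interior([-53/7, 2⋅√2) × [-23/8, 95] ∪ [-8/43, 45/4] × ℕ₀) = ((-53/7, -8/43) × (-23/8, 95)) ∪ ((-53/7, 2⋅√2) × (-23/8, 95) \ ℕ₀ \ (-23/8, 95)) ∪ ([-8/43, 2⋅√2) × ((ℕ₀ \ ({-23/8} ∪ (ℕ₀ \ (-23/8, 95)))) ∪ ({0, 1, …, 94} \ ℕ₀ \ (-23/8, 95)) ∪ (ℕ₀ \ ([-23/8, 95] ∪ (ℕ₀ \ (-23/8, 95)))) ∪ ({0, 1, …, 95} \ ({-23/8} ∪ (ℕ₀ \ (-23/8, 95))))))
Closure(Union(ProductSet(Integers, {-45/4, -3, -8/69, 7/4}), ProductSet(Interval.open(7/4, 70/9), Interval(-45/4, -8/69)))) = Union(ProductSet(Integers, {-45/4, -3, -8/69, 7/4}), ProductSet(Interval(7/4, 70/9), Interval(-45/4, -8/69)))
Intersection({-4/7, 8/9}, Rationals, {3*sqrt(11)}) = EmptySet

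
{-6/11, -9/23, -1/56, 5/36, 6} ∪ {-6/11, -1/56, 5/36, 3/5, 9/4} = {-6/11, -9/23, -1/56, 5/36, 3/5, 9/4, 6}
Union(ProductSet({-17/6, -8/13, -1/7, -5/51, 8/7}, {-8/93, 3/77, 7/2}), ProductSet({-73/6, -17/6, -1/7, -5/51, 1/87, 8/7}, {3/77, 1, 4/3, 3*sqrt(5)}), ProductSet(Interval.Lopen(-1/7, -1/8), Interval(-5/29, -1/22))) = Union(ProductSet({-17/6, -8/13, -1/7, -5/51, 8/7}, {-8/93, 3/77, 7/2}), ProductSet({-73/6, -17/6, -1/7, -5/51, 1/87, 8/7}, {3/77, 1, 4/3, 3*sqrt(5)}), ProductSet(Interval.Lopen(-1/7, -1/8), Interval(-5/29, -1/22)))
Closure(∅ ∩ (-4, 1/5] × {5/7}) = ∅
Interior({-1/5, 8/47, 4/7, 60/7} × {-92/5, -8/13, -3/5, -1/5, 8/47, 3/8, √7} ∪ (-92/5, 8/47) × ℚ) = ∅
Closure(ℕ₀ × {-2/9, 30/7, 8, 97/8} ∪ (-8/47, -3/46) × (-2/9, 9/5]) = ({-8/47, -3/46} × [-2/9, 9/5]) ∪ ([-8/47, -3/46] × {-2/9, 9/5}) ∪ ((-8/47, -3/46) × (-2/9, 9/5]) ∪ ((ℕ₀ ∪ (ℕ₀ \ (-8/47, -3/46))) × {-2/9, 30/7, 8, 97/8})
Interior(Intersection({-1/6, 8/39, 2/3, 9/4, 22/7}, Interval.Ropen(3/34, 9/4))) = EmptySet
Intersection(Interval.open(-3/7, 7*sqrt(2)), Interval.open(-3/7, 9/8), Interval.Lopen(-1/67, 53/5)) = Interval.open(-1/67, 9/8)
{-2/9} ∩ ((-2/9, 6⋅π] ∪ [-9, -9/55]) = {-2/9}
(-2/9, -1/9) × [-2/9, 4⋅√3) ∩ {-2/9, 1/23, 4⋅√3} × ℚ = ∅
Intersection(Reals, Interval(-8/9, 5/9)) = Interval(-8/9, 5/9)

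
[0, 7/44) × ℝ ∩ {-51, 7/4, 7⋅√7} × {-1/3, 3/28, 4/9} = ∅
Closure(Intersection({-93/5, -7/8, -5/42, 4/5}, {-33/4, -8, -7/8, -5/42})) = {-7/8, -5/42}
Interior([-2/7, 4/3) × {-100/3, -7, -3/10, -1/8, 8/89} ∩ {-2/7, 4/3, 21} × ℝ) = ∅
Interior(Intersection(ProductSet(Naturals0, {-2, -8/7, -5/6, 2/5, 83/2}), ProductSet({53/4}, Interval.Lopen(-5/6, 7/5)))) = EmptySet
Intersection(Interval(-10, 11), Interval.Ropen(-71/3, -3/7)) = Interval.Ropen(-10, -3/7)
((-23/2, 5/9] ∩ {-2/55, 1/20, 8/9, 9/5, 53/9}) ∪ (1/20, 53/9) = {-2/55} ∪ [1/20, 53/9)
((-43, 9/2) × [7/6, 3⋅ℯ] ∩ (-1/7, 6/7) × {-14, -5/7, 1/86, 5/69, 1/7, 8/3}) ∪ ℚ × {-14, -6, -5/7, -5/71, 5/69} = ((-1/7, 6/7) × {8/3}) ∪ (ℚ × {-14, -6, -5/7, -5/71, 5/69})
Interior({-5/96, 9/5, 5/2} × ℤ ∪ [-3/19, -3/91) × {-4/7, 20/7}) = ∅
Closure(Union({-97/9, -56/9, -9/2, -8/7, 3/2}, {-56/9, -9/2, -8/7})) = {-97/9, -56/9, -9/2, -8/7, 3/2}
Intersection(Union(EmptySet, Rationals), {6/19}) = {6/19}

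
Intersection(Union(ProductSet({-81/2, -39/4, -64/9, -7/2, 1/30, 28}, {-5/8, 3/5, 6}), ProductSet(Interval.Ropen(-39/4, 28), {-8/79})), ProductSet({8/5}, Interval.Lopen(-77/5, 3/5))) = ProductSet({8/5}, {-8/79})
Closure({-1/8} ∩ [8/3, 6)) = ∅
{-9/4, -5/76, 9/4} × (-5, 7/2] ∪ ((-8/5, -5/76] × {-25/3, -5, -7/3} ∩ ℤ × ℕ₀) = {-9/4, -5/76, 9/4} × (-5, 7/2]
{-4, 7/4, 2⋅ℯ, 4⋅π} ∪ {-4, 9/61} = {-4, 9/61, 7/4, 2⋅ℯ, 4⋅π}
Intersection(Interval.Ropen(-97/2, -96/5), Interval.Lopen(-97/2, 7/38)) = Interval.open(-97/2, -96/5)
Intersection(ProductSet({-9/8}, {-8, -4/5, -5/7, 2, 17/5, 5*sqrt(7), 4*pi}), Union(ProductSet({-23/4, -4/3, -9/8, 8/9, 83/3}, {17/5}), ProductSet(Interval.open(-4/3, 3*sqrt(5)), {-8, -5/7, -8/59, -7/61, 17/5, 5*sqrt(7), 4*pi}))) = ProductSet({-9/8}, {-8, -5/7, 17/5, 5*sqrt(7), 4*pi})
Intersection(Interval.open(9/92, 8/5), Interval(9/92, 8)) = Interval.open(9/92, 8/5)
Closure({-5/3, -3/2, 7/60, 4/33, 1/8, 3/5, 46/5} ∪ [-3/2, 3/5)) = {-5/3, 46/5} ∪ [-3/2, 3/5]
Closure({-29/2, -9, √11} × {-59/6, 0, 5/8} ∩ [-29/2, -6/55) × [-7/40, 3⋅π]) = {-29/2, -9} × {0, 5/8}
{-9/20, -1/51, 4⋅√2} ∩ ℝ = {-9/20, -1/51, 4⋅√2}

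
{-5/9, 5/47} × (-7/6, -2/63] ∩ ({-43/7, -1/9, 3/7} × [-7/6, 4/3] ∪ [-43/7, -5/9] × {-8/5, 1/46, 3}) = ∅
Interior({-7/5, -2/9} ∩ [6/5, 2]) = ∅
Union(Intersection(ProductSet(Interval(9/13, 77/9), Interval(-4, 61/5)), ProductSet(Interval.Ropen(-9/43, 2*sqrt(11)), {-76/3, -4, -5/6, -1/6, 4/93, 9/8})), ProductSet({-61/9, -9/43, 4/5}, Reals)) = Union(ProductSet({-61/9, -9/43, 4/5}, Reals), ProductSet(Interval.Ropen(9/13, 2*sqrt(11)), {-4, -5/6, -1/6, 4/93, 9/8}))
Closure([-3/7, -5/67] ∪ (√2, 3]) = [-3/7, -5/67] ∪ [√2, 3]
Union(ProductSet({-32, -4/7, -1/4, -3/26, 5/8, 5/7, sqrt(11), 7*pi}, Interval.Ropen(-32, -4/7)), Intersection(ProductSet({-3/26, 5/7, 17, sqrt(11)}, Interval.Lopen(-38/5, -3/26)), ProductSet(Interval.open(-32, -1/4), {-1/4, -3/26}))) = ProductSet({-32, -4/7, -1/4, -3/26, 5/8, 5/7, sqrt(11), 7*pi}, Interval.Ropen(-32, -4/7))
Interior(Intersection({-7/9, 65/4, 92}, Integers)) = EmptySet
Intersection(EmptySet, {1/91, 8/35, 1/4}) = EmptySet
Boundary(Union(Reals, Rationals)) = EmptySet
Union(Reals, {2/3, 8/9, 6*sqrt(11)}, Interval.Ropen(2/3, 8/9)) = Interval(-oo, oo)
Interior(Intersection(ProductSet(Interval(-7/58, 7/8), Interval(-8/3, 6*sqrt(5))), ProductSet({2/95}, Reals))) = EmptySet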